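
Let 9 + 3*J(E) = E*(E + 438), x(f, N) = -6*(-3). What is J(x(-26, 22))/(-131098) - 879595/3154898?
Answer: -30983870386/103400204501 ≈ -0.29965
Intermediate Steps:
x(f, N) = 18
J(E) = -3 + E*(438 + E)/3 (J(E) = -3 + (E*(E + 438))/3 = -3 + (E*(438 + E))/3 = -3 + E*(438 + E)/3)
J(x(-26, 22))/(-131098) - 879595/3154898 = (-3 + 146*18 + (⅓)*18²)/(-131098) - 879595/3154898 = (-3 + 2628 + (⅓)*324)*(-1/131098) - 879595*1/3154898 = (-3 + 2628 + 108)*(-1/131098) - 879595/3154898 = 2733*(-1/131098) - 879595/3154898 = -2733/131098 - 879595/3154898 = -30983870386/103400204501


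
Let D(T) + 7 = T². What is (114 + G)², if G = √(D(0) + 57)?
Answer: 13046 + 1140*√2 ≈ 14658.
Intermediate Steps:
D(T) = -7 + T²
G = 5*√2 (G = √((-7 + 0²) + 57) = √((-7 + 0) + 57) = √(-7 + 57) = √50 = 5*√2 ≈ 7.0711)
(114 + G)² = (114 + 5*√2)²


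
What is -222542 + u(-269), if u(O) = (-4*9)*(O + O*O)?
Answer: -2817854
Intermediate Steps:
u(O) = -36*O - 36*O² (u(O) = -36*(O + O²) = -36*O - 36*O²)
-222542 + u(-269) = -222542 - 36*(-269)*(1 - 269) = -222542 - 36*(-269)*(-268) = -222542 - 2595312 = -2817854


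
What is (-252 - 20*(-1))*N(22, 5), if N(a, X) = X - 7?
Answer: 464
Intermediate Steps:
N(a, X) = -7 + X
(-252 - 20*(-1))*N(22, 5) = (-252 - 20*(-1))*(-7 + 5) = (-252 + 20)*(-2) = -232*(-2) = 464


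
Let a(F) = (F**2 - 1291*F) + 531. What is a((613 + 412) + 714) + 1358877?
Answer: 2138480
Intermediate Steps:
a(F) = 531 + F**2 - 1291*F
a((613 + 412) + 714) + 1358877 = (531 + ((613 + 412) + 714)**2 - 1291*((613 + 412) + 714)) + 1358877 = (531 + (1025 + 714)**2 - 1291*(1025 + 714)) + 1358877 = (531 + 1739**2 - 1291*1739) + 1358877 = (531 + 3024121 - 2245049) + 1358877 = 779603 + 1358877 = 2138480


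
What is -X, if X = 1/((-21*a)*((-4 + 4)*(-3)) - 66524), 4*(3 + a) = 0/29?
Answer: 1/66524 ≈ 1.5032e-5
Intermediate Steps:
a = -3 (a = -3 + (0/29)/4 = -3 + (0*(1/29))/4 = -3 + (¼)*0 = -3 + 0 = -3)
X = -1/66524 (X = 1/((-21*(-3))*((-4 + 4)*(-3)) - 66524) = 1/(63*(0*(-3)) - 66524) = 1/(63*0 - 66524) = 1/(0 - 66524) = 1/(-66524) = -1/66524 ≈ -1.5032e-5)
-X = -1*(-1/66524) = 1/66524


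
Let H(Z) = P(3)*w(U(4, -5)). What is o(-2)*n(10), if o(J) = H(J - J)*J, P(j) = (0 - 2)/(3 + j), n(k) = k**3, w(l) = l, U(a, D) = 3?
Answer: 2000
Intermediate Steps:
P(j) = -2/(3 + j)
H(Z) = -1 (H(Z) = -2/(3 + 3)*3 = -2/6*3 = -2*1/6*3 = -1/3*3 = -1)
o(J) = -J
o(-2)*n(10) = -1*(-2)*10**3 = 2*1000 = 2000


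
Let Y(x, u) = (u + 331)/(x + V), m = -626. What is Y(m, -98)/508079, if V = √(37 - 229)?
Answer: -72929/99600758686 - 466*I*√3/49800379343 ≈ -7.3221e-7 - 1.6207e-8*I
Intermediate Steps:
V = 8*I*√3 (V = √(-192) = 8*I*√3 ≈ 13.856*I)
Y(x, u) = (331 + u)/(x + 8*I*√3) (Y(x, u) = (u + 331)/(x + 8*I*√3) = (331 + u)/(x + 8*I*√3))
Y(m, -98)/508079 = ((331 - 98)/(-626 + 8*I*√3))/508079 = (233/(-626 + 8*I*√3))*(1/508079) = 233/(508079*(-626 + 8*I*√3))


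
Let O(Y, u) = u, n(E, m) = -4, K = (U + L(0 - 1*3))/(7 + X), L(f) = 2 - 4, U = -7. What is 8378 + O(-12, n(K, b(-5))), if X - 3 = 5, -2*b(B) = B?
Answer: 8374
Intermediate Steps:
b(B) = -B/2
L(f) = -2
X = 8 (X = 3 + 5 = 8)
K = -3/5 (K = (-7 - 2)/(7 + 8) = -9/15 = -9*1/15 = -3/5 ≈ -0.60000)
8378 + O(-12, n(K, b(-5))) = 8378 - 4 = 8374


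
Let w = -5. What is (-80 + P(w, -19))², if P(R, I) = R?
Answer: 7225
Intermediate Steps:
(-80 + P(w, -19))² = (-80 - 5)² = (-85)² = 7225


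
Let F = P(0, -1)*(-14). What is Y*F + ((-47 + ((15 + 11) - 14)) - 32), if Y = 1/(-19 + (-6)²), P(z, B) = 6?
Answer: -1223/17 ≈ -71.941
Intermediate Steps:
Y = 1/17 (Y = 1/(-19 + 36) = 1/17 ≈ 0.058824)
F = -84 (F = 6*(-14) = -84)
Y*F + ((-47 + ((15 + 11) - 14)) - 32) = (1/17)*(-84) + ((-47 + ((15 + 11) - 14)) - 32) = -84/17 + ((-47 + (26 - 14)) - 32) = -84/17 + ((-47 + 12) - 32) = -84/17 + (-35 - 32) = -84/17 - 67 = -1223/17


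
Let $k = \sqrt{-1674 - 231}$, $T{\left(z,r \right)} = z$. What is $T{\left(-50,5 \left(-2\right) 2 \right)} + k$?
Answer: $-50 + i \sqrt{1905} \approx -50.0 + 43.646 i$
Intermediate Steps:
$k = i \sqrt{1905}$ ($k = \sqrt{-1905} = i \sqrt{1905} \approx 43.646 i$)
$T{\left(-50,5 \left(-2\right) 2 \right)} + k = -50 + i \sqrt{1905}$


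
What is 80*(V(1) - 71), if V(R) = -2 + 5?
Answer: -5440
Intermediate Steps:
V(R) = 3
80*(V(1) - 71) = 80*(3 - 71) = 80*(-68) = -5440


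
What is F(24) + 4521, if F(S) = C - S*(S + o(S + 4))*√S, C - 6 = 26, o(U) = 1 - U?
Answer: 4553 + 144*√6 ≈ 4905.7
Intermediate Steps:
C = 32 (C = 6 + 26 = 32)
F(S) = 32 + 3*S^(3/2) (F(S) = 32 - S*(S + (1 - (S + 4)))*√S = 32 - S*(S + (1 - (4 + S)))*√S = 32 - S*(S + (1 + (-4 - S)))*√S = 32 - S*(S + (-3 - S))*√S = 32 - S*(-3)*√S = 32 - (-3*S)*√S = 32 - (-3)*S^(3/2) = 32 + 3*S^(3/2))
F(24) + 4521 = (32 + 3*24^(3/2)) + 4521 = (32 + 3*(48*√6)) + 4521 = (32 + 144*√6) + 4521 = 4553 + 144*√6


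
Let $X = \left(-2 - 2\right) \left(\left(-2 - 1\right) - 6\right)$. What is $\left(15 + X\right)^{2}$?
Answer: $2601$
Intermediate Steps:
$X = 36$ ($X = - 4 \left(\left(-2 - 1\right) - 6\right) = - 4 \left(-3 - 6\right) = \left(-4\right) \left(-9\right) = 36$)
$\left(15 + X\right)^{2} = \left(15 + 36\right)^{2} = 51^{2} = 2601$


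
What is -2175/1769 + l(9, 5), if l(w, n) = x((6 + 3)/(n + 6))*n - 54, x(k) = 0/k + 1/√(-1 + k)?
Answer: -3369/61 - 5*I*√22/2 ≈ -55.229 - 11.726*I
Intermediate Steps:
x(k) = (-1 + k)^(-½) (x(k) = 0 + 1/√(-1 + k) = 0 + (-1 + k)^(-½) = (-1 + k)^(-½))
l(w, n) = -54 + n/√(-1 + 9/(6 + n)) (l(w, n) = n/√(-1 + (6 + 3)/(n + 6)) - 54 = n/√(-1 + 9/(6 + n)) - 54 = -54 + n/√(-1 + 9/(6 + n)))
-2175/1769 + l(9, 5) = -2175/1769 + (-54 + 5/√(3/(6 + 5) - 1*5/(6 + 5))) = -2175*1/1769 + (-54 + 5/√(3/11 - 1*5/11)) = -75/61 + (-54 + 5/√(3*(1/11) - 1*5*1/11)) = -75/61 + (-54 + 5/√(3/11 - 5/11)) = -75/61 + (-54 + 5/√(-2/11)) = -75/61 + (-54 + 5*(-I*√22/2)) = -75/61 + (-54 - 5*I*√22/2) = -3369/61 - 5*I*√22/2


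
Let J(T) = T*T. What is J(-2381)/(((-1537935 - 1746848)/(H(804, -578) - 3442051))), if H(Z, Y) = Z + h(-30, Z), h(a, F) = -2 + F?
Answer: 19504436616645/3284783 ≈ 5.9378e+6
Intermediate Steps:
H(Z, Y) = -2 + 2*Z (H(Z, Y) = Z + (-2 + Z) = -2 + 2*Z)
J(T) = T²
J(-2381)/(((-1537935 - 1746848)/(H(804, -578) - 3442051))) = (-2381)²/(((-1537935 - 1746848)/((-2 + 2*804) - 3442051))) = 5669161/((-3284783/((-2 + 1608) - 3442051))) = 5669161/((-3284783/(1606 - 3442051))) = 5669161/((-3284783/(-3440445))) = 5669161/((-3284783*(-1/3440445))) = 5669161/(3284783/3440445) = 5669161*(3440445/3284783) = 19504436616645/3284783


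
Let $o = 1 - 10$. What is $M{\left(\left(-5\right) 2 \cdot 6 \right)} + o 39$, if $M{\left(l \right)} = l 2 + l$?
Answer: $-531$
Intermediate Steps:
$M{\left(l \right)} = 3 l$ ($M{\left(l \right)} = 2 l + l = 3 l$)
$o = -9$ ($o = 1 - 10 = -9$)
$M{\left(\left(-5\right) 2 \cdot 6 \right)} + o 39 = 3 \left(-5\right) 2 \cdot 6 - 351 = 3 \left(\left(-10\right) 6\right) - 351 = 3 \left(-60\right) - 351 = -180 - 351 = -531$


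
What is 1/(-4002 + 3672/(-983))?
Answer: -983/3937638 ≈ -0.00024964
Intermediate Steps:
1/(-4002 + 3672/(-983)) = 1/(-4002 + 3672*(-1/983)) = 1/(-4002 - 3672/983) = 1/(-3937638/983) = -983/3937638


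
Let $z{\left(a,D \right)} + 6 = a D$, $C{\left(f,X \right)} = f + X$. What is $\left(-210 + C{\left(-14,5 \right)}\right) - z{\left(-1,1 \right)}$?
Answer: $-212$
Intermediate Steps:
$C{\left(f,X \right)} = X + f$
$z{\left(a,D \right)} = -6 + D a$ ($z{\left(a,D \right)} = -6 + a D = -6 + D a$)
$\left(-210 + C{\left(-14,5 \right)}\right) - z{\left(-1,1 \right)} = \left(-210 + \left(5 - 14\right)\right) - \left(-6 + 1 \left(-1\right)\right) = \left(-210 - 9\right) - \left(-6 - 1\right) = -219 - -7 = -219 + 7 = -212$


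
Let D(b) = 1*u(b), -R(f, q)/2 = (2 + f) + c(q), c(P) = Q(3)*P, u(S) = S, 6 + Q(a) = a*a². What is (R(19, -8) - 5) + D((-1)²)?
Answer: 290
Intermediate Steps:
Q(a) = -6 + a³ (Q(a) = -6 + a*a² = -6 + a³)
c(P) = 21*P (c(P) = (-6 + 3³)*P = (-6 + 27)*P = 21*P)
R(f, q) = -4 - 42*q - 2*f (R(f, q) = -2*((2 + f) + 21*q) = -2*(2 + f + 21*q) = -4 - 42*q - 2*f)
D(b) = b (D(b) = 1*b = b)
(R(19, -8) - 5) + D((-1)²) = ((-4 - 42*(-8) - 2*19) - 5) + (-1)² = ((-4 + 336 - 38) - 5) + 1 = (294 - 5) + 1 = 289 + 1 = 290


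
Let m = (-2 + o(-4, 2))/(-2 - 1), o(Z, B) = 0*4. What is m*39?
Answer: 26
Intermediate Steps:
o(Z, B) = 0
m = ⅔ (m = (-2 + 0)/(-2 - 1) = -2/(-3) = -2*(-⅓) = ⅔ ≈ 0.66667)
m*39 = (⅔)*39 = 26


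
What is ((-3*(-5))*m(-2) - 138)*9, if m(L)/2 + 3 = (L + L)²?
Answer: 2268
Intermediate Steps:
m(L) = -6 + 8*L² (m(L) = -6 + 2*(L + L)² = -6 + 2*(2*L)² = -6 + 2*(4*L²) = -6 + 8*L²)
((-3*(-5))*m(-2) - 138)*9 = ((-3*(-5))*(-6 + 8*(-2)²) - 138)*9 = (15*(-6 + 8*4) - 138)*9 = (15*(-6 + 32) - 138)*9 = (15*26 - 138)*9 = (390 - 138)*9 = 252*9 = 2268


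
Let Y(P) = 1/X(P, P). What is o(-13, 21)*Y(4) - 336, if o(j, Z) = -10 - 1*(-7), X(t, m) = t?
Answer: -1347/4 ≈ -336.75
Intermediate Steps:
o(j, Z) = -3 (o(j, Z) = -10 + 7 = -3)
Y(P) = 1/P
o(-13, 21)*Y(4) - 336 = -3/4 - 336 = -3*¼ - 336 = -¾ - 336 = -1347/4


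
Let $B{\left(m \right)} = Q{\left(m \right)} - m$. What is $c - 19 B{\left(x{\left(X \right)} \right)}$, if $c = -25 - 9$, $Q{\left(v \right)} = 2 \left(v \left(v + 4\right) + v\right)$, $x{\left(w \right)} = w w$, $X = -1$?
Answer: $-243$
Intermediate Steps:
$x{\left(w \right)} = w^{2}$
$Q{\left(v \right)} = 2 v + 2 v \left(4 + v\right)$ ($Q{\left(v \right)} = 2 \left(v \left(4 + v\right) + v\right) = 2 \left(v + v \left(4 + v\right)\right) = 2 v + 2 v \left(4 + v\right)$)
$c = -34$ ($c = -25 - 9 = -34$)
$B{\left(m \right)} = - m + 2 m \left(5 + m\right)$ ($B{\left(m \right)} = 2 m \left(5 + m\right) - m = - m + 2 m \left(5 + m\right)$)
$c - 19 B{\left(x{\left(X \right)} \right)} = -34 - 19 \left(-1\right)^{2} \left(9 + 2 \left(-1\right)^{2}\right) = -34 - 19 \cdot 1 \left(9 + 2 \cdot 1\right) = -34 - 19 \cdot 1 \left(9 + 2\right) = -34 - 19 \cdot 1 \cdot 11 = -34 - 209 = -243$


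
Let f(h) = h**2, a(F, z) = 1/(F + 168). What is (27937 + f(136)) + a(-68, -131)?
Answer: 4643301/100 ≈ 46433.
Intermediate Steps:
a(F, z) = 1/(168 + F)
(27937 + f(136)) + a(-68, -131) = (27937 + 136**2) + 1/(168 - 68) = (27937 + 18496) + 1/100 = 46433 + 1/100 = 4643301/100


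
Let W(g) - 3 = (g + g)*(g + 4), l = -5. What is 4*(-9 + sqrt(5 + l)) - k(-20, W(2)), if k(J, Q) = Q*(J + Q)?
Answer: -225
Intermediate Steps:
W(g) = 3 + 2*g*(4 + g) (W(g) = 3 + (g + g)*(g + 4) = 3 + (2*g)*(4 + g) = 3 + 2*g*(4 + g))
4*(-9 + sqrt(5 + l)) - k(-20, W(2)) = 4*(-9 + sqrt(5 - 5)) - (3 + 2*2**2 + 8*2)*(-20 + (3 + 2*2**2 + 8*2)) = 4*(-9 + sqrt(0)) - (3 + 2*4 + 16)*(-20 + (3 + 2*4 + 16)) = 4*(-9 + 0) - (3 + 8 + 16)*(-20 + (3 + 8 + 16)) = 4*(-9) - 27*(-20 + 27) = -36 - 27*7 = -36 - 1*189 = -36 - 189 = -225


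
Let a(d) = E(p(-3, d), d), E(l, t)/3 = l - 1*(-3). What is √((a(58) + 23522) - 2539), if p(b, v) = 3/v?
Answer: √70617610/58 ≈ 144.89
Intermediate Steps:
E(l, t) = 9 + 3*l (E(l, t) = 3*(l - 1*(-3)) = 3*(l + 3) = 3*(3 + l) = 9 + 3*l)
a(d) = 9 + 9/d (a(d) = 9 + 3*(3/d) = 9 + 9/d)
√((a(58) + 23522) - 2539) = √(((9 + 9/58) + 23522) - 2539) = √((531/58 + 23522) - 2539) = √(1364807/58 - 2539) = √(1217545/58) = √70617610/58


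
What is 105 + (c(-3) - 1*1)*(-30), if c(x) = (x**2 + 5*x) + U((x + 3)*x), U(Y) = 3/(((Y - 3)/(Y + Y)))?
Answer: 315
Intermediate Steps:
U(Y) = 6*Y/(-3 + Y) (U(Y) = 3/(((-3 + Y)/((2*Y)))) = 3/(((-3 + Y)*(1/(2*Y)))) = 3/(((-3 + Y)/(2*Y))) = 3*(2*Y/(-3 + Y)) = 6*Y/(-3 + Y))
c(x) = x**2 + 5*x + 6*x*(3 + x)/(-3 + x*(3 + x)) (c(x) = (x**2 + 5*x) + 6*((x + 3)*x)/(-3 + (x + 3)*x) = (x**2 + 5*x) + 6*((3 + x)*x)/(-3 + (3 + x)*x) = (x**2 + 5*x) + 6*(x*(3 + x))/(-3 + x*(3 + x)) = (x**2 + 5*x) + 6*x*(3 + x)/(-3 + x*(3 + x)) = x**2 + 5*x + 6*x*(3 + x)/(-3 + x*(3 + x)))
105 + (c(-3) - 1*1)*(-30) = 105 + (-3*(18 + 6*(-3) + (-3 - 3*(3 - 3))*(5 - 3))/(-3 - 3*(3 - 3)) - 1*1)*(-30) = 105 + (-3*(18 - 18 + (-3 - 3*0)*2)/(-3 - 3*0) - 1)*(-30) = 105 + (-3*(18 - 18 + (-3 + 0)*2)/(-3 + 0) - 1)*(-30) = 105 + (-3*(18 - 18 - 3*2)/(-3) - 1)*(-30) = 105 + (-3*(-1/3)*(18 - 18 - 6) - 1)*(-30) = 105 + (-3*(-1/3)*(-6) - 1)*(-30) = 105 + (-6 - 1)*(-30) = 105 - 7*(-30) = 105 + 210 = 315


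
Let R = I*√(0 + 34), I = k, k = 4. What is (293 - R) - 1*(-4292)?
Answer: 4585 - 4*√34 ≈ 4561.7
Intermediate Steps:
I = 4
R = 4*√34 (R = 4*√(0 + 34) = 4*√34 ≈ 23.324)
(293 - R) - 1*(-4292) = (293 - 4*√34) - 1*(-4292) = (293 - 4*√34) + 4292 = 4585 - 4*√34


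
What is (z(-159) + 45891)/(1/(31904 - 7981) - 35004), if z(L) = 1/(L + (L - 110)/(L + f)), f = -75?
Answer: -40551294368259/30931069323467 ≈ -1.3110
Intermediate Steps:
z(L) = 1/(L + (-110 + L)/(-75 + L)) (z(L) = 1/(L + (L - 110)/(L - 75)) = 1/(L + (-110 + L)/(-75 + L)))
(z(-159) + 45891)/(1/(31904 - 7981) - 35004) = ((-75 - 159)/(-110 + (-159)² - 74*(-159)) + 45891)/(1/(31904 - 7981) - 35004) = (-234/(-110 + 25281 + 11766) + 45891)/(1/23923 - 35004) = (-234/36937 + 45891)/(1/23923 - 35004) = ((1/36937)*(-234) + 45891)/(-837400691/23923) = (-234/36937 + 45891)*(-23923/837400691) = (1695075633/36937)*(-23923/837400691) = -40551294368259/30931069323467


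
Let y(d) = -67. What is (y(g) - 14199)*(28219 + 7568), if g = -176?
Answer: -510537342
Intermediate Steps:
(y(g) - 14199)*(28219 + 7568) = (-67 - 14199)*(28219 + 7568) = -14266*35787 = -510537342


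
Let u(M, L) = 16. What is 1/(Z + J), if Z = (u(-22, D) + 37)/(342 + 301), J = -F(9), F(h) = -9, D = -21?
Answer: 643/5840 ≈ 0.11010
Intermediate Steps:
J = 9 (J = -1*(-9) = 9)
Z = 53/643 (Z = (16 + 37)/(342 + 301) = 53/643 ≈ 0.082426)
1/(Z + J) = 1/(53/643 + 9) = 1/(5840/643) = 643/5840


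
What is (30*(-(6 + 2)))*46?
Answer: -11040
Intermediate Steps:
(30*(-(6 + 2)))*46 = (30*(-1*8))*46 = (30*(-8))*46 = -240*46 = -11040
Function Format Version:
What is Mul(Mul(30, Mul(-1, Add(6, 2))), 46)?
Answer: -11040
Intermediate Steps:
Mul(Mul(30, Mul(-1, Add(6, 2))), 46) = Mul(Mul(30, Mul(-1, 8)), 46) = Mul(Mul(30, -8), 46) = Mul(-240, 46) = -11040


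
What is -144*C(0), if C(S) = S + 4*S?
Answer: 0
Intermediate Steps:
C(S) = 5*S
-144*C(0) = -720*0 = -144*0 = 0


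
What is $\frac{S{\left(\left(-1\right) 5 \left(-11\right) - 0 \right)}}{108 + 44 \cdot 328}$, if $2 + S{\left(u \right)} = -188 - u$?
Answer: $- \frac{49}{2908} \approx -0.01685$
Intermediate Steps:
$S{\left(u \right)} = -190 - u$ ($S{\left(u \right)} = -2 - \left(188 + u\right) = -190 - u$)
$\frac{S{\left(\left(-1\right) 5 \left(-11\right) - 0 \right)}}{108 + 44 \cdot 328} = \frac{-190 - \left(\left(-1\right) 5 \left(-11\right) - 0\right)}{108 + 44 \cdot 328} = \frac{-190 - \left(\left(-5\right) \left(-11\right) + 0\right)}{108 + 14432} = \frac{-190 - \left(55 + 0\right)}{14540} = \left(-190 - 55\right) \frac{1}{14540} = \left(-245\right) \frac{1}{14540} = - \frac{49}{2908}$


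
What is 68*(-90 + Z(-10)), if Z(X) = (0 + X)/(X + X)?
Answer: -6086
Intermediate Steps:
Z(X) = ½ (Z(X) = X/((2*X)) = X*(1/(2*X)) = ½)
68*(-90 + Z(-10)) = 68*(-90 + ½) = 68*(-179/2) = -6086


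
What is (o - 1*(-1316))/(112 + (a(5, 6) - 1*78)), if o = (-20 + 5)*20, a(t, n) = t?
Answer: 1016/39 ≈ 26.051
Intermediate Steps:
o = -300 (o = -15*20 = -300)
(o - 1*(-1316))/(112 + (a(5, 6) - 1*78)) = (-300 - 1*(-1316))/(112 + (5 - 1*78)) = (-300 + 1316)/(112 + (5 - 78)) = 1016/(112 - 73) = 1016/39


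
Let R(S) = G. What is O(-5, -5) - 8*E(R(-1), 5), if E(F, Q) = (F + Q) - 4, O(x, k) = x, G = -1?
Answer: -5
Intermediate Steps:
R(S) = -1
E(F, Q) = -4 + F + Q
O(-5, -5) - 8*E(R(-1), 5) = -5 - 8*(-4 - 1 + 5) = -5 - 8*0 = -5 + 0 = -5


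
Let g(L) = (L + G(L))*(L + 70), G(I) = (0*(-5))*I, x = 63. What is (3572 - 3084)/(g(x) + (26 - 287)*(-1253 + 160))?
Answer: 122/73413 ≈ 0.0016618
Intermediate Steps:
G(I) = 0 (G(I) = 0*I = 0)
g(L) = L*(70 + L) (g(L) = (L + 0)*(L + 70) = L*(70 + L))
(3572 - 3084)/(g(x) + (26 - 287)*(-1253 + 160)) = (3572 - 3084)/(63*(70 + 63) + (26 - 287)*(-1253 + 160)) = 488/(63*133 - 261*(-1093)) = 488/(8379 + 285273) = 488/293652 = 488*(1/293652) = 122/73413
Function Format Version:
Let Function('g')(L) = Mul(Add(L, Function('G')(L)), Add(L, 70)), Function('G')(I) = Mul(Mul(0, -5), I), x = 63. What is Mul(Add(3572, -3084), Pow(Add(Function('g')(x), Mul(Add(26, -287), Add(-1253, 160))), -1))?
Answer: Rational(122, 73413) ≈ 0.0016618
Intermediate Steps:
Function('G')(I) = 0 (Function('G')(I) = Mul(0, I) = 0)
Function('g')(L) = Mul(L, Add(70, L)) (Function('g')(L) = Mul(Add(L, 0), Add(L, 70)) = Mul(L, Add(70, L)))
Mul(Add(3572, -3084), Pow(Add(Function('g')(x), Mul(Add(26, -287), Add(-1253, 160))), -1)) = Mul(Add(3572, -3084), Pow(Add(Mul(63, Add(70, 63)), Mul(Add(26, -287), Add(-1253, 160))), -1)) = Mul(488, Pow(Add(Mul(63, 133), Mul(-261, -1093)), -1)) = Mul(488, Pow(Add(8379, 285273), -1)) = Mul(488, Pow(293652, -1)) = Mul(488, Rational(1, 293652)) = Rational(122, 73413)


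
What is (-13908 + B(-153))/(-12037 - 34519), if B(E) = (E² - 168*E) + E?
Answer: -8763/11639 ≈ -0.75290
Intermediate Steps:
B(E) = E² - 167*E
(-13908 + B(-153))/(-12037 - 34519) = (-13908 - 153*(-167 - 153))/(-12037 - 34519) = (-13908 - 153*(-320))/(-46556) = (-13908 + 48960)*(-1/46556) = 35052*(-1/46556) = -8763/11639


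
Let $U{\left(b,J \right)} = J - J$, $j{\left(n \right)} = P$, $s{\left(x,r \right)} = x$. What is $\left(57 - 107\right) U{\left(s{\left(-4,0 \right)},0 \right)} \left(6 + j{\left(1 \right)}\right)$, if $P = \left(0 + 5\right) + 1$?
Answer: $0$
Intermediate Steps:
$P = 6$ ($P = 5 + 1 = 6$)
$j{\left(n \right)} = 6$
$U{\left(b,J \right)} = 0$
$\left(57 - 107\right) U{\left(s{\left(-4,0 \right)},0 \right)} \left(6 + j{\left(1 \right)}\right) = \left(57 - 107\right) 0 \left(6 + 6\right) = - 50 \cdot 0 \cdot 12 = \left(-50\right) 0 = 0$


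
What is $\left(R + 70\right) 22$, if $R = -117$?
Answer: $-1034$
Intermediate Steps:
$\left(R + 70\right) 22 = \left(-117 + 70\right) 22 = \left(-47\right) 22 = -1034$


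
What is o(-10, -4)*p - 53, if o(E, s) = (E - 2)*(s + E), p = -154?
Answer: -25925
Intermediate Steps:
o(E, s) = (-2 + E)*(E + s)
o(-10, -4)*p - 53 = ((-10)**2 - 2*(-10) - 2*(-4) - 10*(-4))*(-154) - 53 = (100 + 20 + 8 + 40)*(-154) - 53 = 168*(-154) - 53 = -25872 - 53 = -25925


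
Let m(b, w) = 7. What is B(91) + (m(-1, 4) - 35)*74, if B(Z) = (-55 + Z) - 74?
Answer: -2110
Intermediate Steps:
B(Z) = -129 + Z
B(91) + (m(-1, 4) - 35)*74 = (-129 + 91) + (7 - 35)*74 = -38 - 28*74 = -38 - 2072 = -2110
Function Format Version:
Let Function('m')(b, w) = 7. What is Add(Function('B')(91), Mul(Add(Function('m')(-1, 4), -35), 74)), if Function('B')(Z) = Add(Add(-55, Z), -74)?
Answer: -2110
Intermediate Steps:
Function('B')(Z) = Add(-129, Z)
Add(Function('B')(91), Mul(Add(Function('m')(-1, 4), -35), 74)) = Add(Add(-129, 91), Mul(Add(7, -35), 74)) = Add(-38, Mul(-28, 74)) = Add(-38, -2072) = -2110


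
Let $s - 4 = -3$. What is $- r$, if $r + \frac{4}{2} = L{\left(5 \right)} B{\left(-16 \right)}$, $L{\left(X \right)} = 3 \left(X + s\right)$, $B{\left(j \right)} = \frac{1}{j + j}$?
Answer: $\frac{41}{16} \approx 2.5625$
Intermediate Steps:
$s = 1$ ($s = 4 - 3 = 1$)
$B{\left(j \right)} = \frac{1}{2 j}$
$L{\left(X \right)} = 3 + 3 X$ ($L{\left(X \right)} = 3 \left(X + 1\right) = 3 \left(1 + X\right) = 3 + 3 X$)
$r = - \frac{41}{16}$ ($r = -2 + \left(3 + 3 \cdot 5\right) \frac{1}{2 \left(-16\right)} = -2 + \left(3 + 15\right) \frac{1}{2} \left(- \frac{1}{16}\right) = -2 + 18 \left(- \frac{1}{32}\right) = -2 - \frac{9}{16} = - \frac{41}{16} \approx -2.5625$)
$- r = \left(-1\right) \left(- \frac{41}{16}\right) = \frac{41}{16}$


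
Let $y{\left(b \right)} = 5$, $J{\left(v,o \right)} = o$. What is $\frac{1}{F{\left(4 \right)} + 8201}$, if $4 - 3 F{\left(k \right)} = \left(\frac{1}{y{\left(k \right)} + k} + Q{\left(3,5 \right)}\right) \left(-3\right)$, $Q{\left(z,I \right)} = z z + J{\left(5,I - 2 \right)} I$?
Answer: $\frac{9}{74038} \approx 0.00012156$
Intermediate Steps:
$Q{\left(z,I \right)} = z^{2} + I \left(-2 + I\right)$ ($Q{\left(z,I \right)} = z z + \left(I - 2\right) I = z^{2} + \left(I - 2\right) I = z^{2} + \left(-2 + I\right) I = z^{2} + I \left(-2 + I\right)$)
$F{\left(k \right)} = \frac{76}{3} + \frac{1}{5 + k}$ ($F{\left(k \right)} = \frac{4}{3} - \frac{\left(\frac{1}{5 + k} + \left(3^{2} + 5 \left(-2 + 5\right)\right)\right) \left(-3\right)}{3} = \frac{4}{3} - \frac{\left(\frac{1}{5 + k} + \left(9 + 5 \cdot 3\right)\right) \left(-3\right)}{3} = \frac{4}{3} - \frac{\left(\frac{1}{5 + k} + \left(9 + 15\right)\right) \left(-3\right)}{3} = \frac{4}{3} - \frac{\left(\frac{1}{5 + k} + 24\right) \left(-3\right)}{3} = \frac{4}{3} - \frac{\left(24 + \frac{1}{5 + k}\right) \left(-3\right)}{3} = \frac{4}{3} - \frac{-72 - \frac{3}{5 + k}}{3} = \frac{4}{3} + \left(24 + \frac{1}{5 + k}\right) = \frac{76}{3} + \frac{1}{5 + k}$)
$\frac{1}{F{\left(4 \right)} + 8201} = \frac{1}{\frac{383 + 76 \cdot 4}{3 \left(5 + 4\right)} + 8201} = \frac{1}{\frac{383 + 304}{3 \cdot 9} + 8201} = \frac{1}{\frac{1}{3} \cdot \frac{1}{9} \cdot 687 + 8201} = \frac{1}{\frac{229}{9} + 8201} = \frac{1}{\frac{74038}{9}} = \frac{9}{74038}$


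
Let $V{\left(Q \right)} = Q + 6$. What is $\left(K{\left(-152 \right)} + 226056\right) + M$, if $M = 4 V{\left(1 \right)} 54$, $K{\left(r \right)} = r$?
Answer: $227416$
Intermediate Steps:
$V{\left(Q \right)} = 6 + Q$
$M = 1512$ ($M = 4 \left(6 + 1\right) 54 = 4 \cdot 7 \cdot 54 = 28 \cdot 54 = 1512$)
$\left(K{\left(-152 \right)} + 226056\right) + M = \left(-152 + 226056\right) + 1512 = 225904 + 1512 = 227416$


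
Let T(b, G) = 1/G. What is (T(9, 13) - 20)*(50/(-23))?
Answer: 12950/299 ≈ 43.311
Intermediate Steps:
(T(9, 13) - 20)*(50/(-23)) = (1/13 - 20)*(50/(-23)) = (1/13 - 20)*(50*(-1/23)) = -259/13*(-50/23) = 12950/299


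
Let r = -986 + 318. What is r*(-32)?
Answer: 21376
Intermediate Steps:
r = -668
r*(-32) = -668*(-32) = 21376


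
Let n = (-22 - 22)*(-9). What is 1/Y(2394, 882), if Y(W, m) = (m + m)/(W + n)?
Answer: 155/98 ≈ 1.5816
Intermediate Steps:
n = 396 (n = -44*(-9) = 396)
Y(W, m) = 2*m/(396 + W) (Y(W, m) = (m + m)/(W + 396) = (2*m)/(396 + W) = 2*m/(396 + W))
1/Y(2394, 882) = 1/(2*882/(396 + 2394)) = 1/(2*882/2790) = 1/(2*882*(1/2790)) = 1/(98/155) = 155/98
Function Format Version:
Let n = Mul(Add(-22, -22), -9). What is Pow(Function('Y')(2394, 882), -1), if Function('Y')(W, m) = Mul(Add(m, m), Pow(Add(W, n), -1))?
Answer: Rational(155, 98) ≈ 1.5816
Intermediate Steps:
n = 396 (n = Mul(-44, -9) = 396)
Function('Y')(W, m) = Mul(2, m, Pow(Add(396, W), -1)) (Function('Y')(W, m) = Mul(Add(m, m), Pow(Add(W, 396), -1)) = Mul(Mul(2, m), Pow(Add(396, W), -1)) = Mul(2, m, Pow(Add(396, W), -1)))
Pow(Function('Y')(2394, 882), -1) = Pow(Mul(2, 882, Pow(Add(396, 2394), -1)), -1) = Pow(Mul(2, 882, Pow(2790, -1)), -1) = Pow(Mul(2, 882, Rational(1, 2790)), -1) = Pow(Rational(98, 155), -1) = Rational(155, 98)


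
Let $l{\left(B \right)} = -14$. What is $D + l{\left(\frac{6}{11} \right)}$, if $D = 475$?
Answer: $461$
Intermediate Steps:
$D + l{\left(\frac{6}{11} \right)} = 475 - 14 = 461$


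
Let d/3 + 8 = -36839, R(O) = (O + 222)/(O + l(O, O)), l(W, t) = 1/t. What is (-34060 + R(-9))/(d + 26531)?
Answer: 2794837/6888820 ≈ 0.40571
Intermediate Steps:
R(O) = (222 + O)/(O + 1/O) (R(O) = (O + 222)/(O + 1/O) = (222 + O)/(O + 1/O))
d = -110541 (d = -24 + 3*(-36839) = -24 - 110517 = -110541)
(-34060 + R(-9))/(d + 26531) = (-34060 - 9*(222 - 9)/(1 + (-9)²))/(-110541 + 26531) = (-34060 - 9*213/(1 + 81))/(-84010) = (-34060 - 9*213/82)*(-1/84010) = (-34060 - 9*1/82*213)*(-1/84010) = (-34060 - 1917/82)*(-1/84010) = -2794837/82*(-1/84010) = 2794837/6888820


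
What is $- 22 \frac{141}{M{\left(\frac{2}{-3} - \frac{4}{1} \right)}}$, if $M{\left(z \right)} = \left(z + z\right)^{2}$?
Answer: $- \frac{13959}{392} \approx -35.61$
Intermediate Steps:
$M{\left(z \right)} = 4 z^{2}$ ($M{\left(z \right)} = \left(2 z\right)^{2} = 4 z^{2}$)
$- 22 \frac{141}{M{\left(\frac{2}{-3} - \frac{4}{1} \right)}} = - 22 \frac{141}{4 \left(\frac{2}{-3} - \frac{4}{1}\right)^{2}} = - 22 \frac{141}{4 \left(2 \left(- \frac{1}{3}\right) - 4\right)^{2}} = - 22 \frac{141}{4 \left(- \frac{2}{3} - 4\right)^{2}} = - 22 \frac{141}{4 \left(- \frac{14}{3}\right)^{2}} = - 22 \frac{141}{4 \cdot \frac{196}{9}} = - 22 \frac{141}{\frac{784}{9}} = - 22 \cdot 141 \cdot \frac{9}{784} = \left(-22\right) \frac{1269}{784} = - \frac{13959}{392}$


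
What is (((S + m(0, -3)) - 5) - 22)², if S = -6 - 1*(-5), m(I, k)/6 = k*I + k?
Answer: 2116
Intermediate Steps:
m(I, k) = 6*k + 6*I*k (m(I, k) = 6*(k*I + k) = 6*(I*k + k) = 6*(k + I*k) = 6*k + 6*I*k)
S = -1 (S = -6 + 5 = -1)
(((S + m(0, -3)) - 5) - 22)² = (((-1 + 6*(-3)*(1 + 0)) - 5) - 22)² = (((-1 + 6*(-3)*1) - 5) - 22)² = (((-1 - 18) - 5) - 22)² = ((-19 - 5) - 22)² = (-24 - 22)² = (-46)² = 2116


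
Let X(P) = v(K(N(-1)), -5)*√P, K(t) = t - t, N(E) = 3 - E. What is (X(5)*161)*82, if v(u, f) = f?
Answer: -66010*√5 ≈ -1.4760e+5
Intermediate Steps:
K(t) = 0
X(P) = -5*√P
(X(5)*161)*82 = (-5*√5*161)*82 = -805*√5*82 = -66010*√5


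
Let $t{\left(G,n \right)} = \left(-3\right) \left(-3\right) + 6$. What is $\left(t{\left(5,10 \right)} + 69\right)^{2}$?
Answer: $7056$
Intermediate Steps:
$t{\left(G,n \right)} = 15$ ($t{\left(G,n \right)} = 9 + 6 = 15$)
$\left(t{\left(5,10 \right)} + 69\right)^{2} = \left(15 + 69\right)^{2} = 84^{2} = 7056$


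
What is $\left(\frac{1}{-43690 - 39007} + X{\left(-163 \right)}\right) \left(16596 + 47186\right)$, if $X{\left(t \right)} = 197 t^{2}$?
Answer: $\frac{27607642538517240}{82697} \approx 3.3384 \cdot 10^{11}$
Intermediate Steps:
$\left(\frac{1}{-43690 - 39007} + X{\left(-163 \right)}\right) \left(16596 + 47186\right) = \left(\frac{1}{-43690 - 39007} + 197 \left(-163\right)^{2}\right) \left(16596 + 47186\right) = \left(\frac{1}{-82697} + 197 \cdot 26569\right) 63782 = \left(- \frac{1}{82697} + 5234093\right) 63782 = \frac{432843788820}{82697} \cdot 63782 = \frac{27607642538517240}{82697}$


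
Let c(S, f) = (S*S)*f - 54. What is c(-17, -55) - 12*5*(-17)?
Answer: -14929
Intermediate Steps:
c(S, f) = -54 + f*S² (c(S, f) = S²*f - 54 = f*S² - 54 = -54 + f*S²)
c(-17, -55) - 12*5*(-17) = (-54 - 55*(-17)²) - 12*5*(-17) = (-54 - 55*289) - 60*(-17) = (-54 - 15895) - 1*(-1020) = -15949 + 1020 = -14929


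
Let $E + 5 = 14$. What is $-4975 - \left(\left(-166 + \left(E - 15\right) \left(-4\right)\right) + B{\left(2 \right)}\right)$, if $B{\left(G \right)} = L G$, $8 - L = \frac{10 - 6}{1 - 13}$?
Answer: $- \frac{14549}{3} \approx -4849.7$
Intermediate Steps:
$E = 9$ ($E = -5 + 14 = 9$)
$L = \frac{25}{3}$ ($L = 8 - \frac{10 - 6}{1 - 13} = 8 - \frac{4}{-12} = 8 - 4 \left(- \frac{1}{12}\right) = 8 - - \frac{1}{3} = 8 + \frac{1}{3} = \frac{25}{3} \approx 8.3333$)
$B{\left(G \right)} = \frac{25 G}{3}$
$-4975 - \left(\left(-166 + \left(E - 15\right) \left(-4\right)\right) + B{\left(2 \right)}\right) = -4975 - \left(\left(-166 + \left(9 - 15\right) \left(-4\right)\right) + \frac{25}{3} \cdot 2\right) = -4975 - \left(\left(-166 - -24\right) + \frac{50}{3}\right) = -4975 - \left(\left(-166 + 24\right) + \frac{50}{3}\right) = -4975 - \left(-142 + \frac{50}{3}\right) = -4975 - - \frac{376}{3} = -4975 + \frac{376}{3} = - \frac{14549}{3}$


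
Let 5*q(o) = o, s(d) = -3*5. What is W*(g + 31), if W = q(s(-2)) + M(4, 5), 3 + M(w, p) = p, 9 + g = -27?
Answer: 5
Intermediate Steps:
g = -36 (g = -9 - 27 = -36)
M(w, p) = -3 + p
s(d) = -15
q(o) = o/5
W = -1 (W = (⅕)*(-15) + (-3 + 5) = -3 + 2 = -1)
W*(g + 31) = -(-36 + 31) = -1*(-5) = 5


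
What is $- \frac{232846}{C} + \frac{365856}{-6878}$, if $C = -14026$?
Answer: $- \frac{882495367}{24117707} \approx -36.591$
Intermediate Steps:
$- \frac{232846}{C} + \frac{365856}{-6878} = - \frac{232846}{-14026} + \frac{365856}{-6878} = \left(-232846\right) \left(- \frac{1}{14026}\right) + 365856 \left(- \frac{1}{6878}\right) = \frac{116423}{7013} - \frac{182928}{3439} = - \frac{882495367}{24117707}$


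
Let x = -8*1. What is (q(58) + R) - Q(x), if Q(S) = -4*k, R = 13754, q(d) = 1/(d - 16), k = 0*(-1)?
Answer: 577669/42 ≈ 13754.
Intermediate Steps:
k = 0
q(d) = 1/(-16 + d)
x = -8
Q(S) = 0 (Q(S) = -4*0 = 0)
(q(58) + R) - Q(x) = (1/(-16 + 58) + 13754) - 1*0 = (1/42 + 13754) + 0 = 577669/42 + 0 = 577669/42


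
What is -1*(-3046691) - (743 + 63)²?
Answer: 2397055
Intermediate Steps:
-1*(-3046691) - (743 + 63)² = 3046691 - 1*806² = 3046691 - 1*649636 = 3046691 - 649636 = 2397055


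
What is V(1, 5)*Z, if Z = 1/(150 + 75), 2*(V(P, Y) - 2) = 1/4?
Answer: 17/1800 ≈ 0.0094444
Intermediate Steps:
V(P, Y) = 17/8 (V(P, Y) = 2 + (1/2)/4 = 2 + (1/2)*(1/4) = 2 + 1/8 = 17/8)
Z = 1/225 ≈ 0.0044444
V(1, 5)*Z = (17/8)*(1/225) = 17/1800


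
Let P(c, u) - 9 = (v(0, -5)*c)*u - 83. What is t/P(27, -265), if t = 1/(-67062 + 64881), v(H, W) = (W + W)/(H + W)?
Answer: 1/31371504 ≈ 3.1876e-8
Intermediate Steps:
v(H, W) = 2*W/(H + W) (v(H, W) = (2*W)/(H + W) = 2*W/(H + W))
P(c, u) = -74 + 2*c*u (P(c, u) = 9 + (((2*(-5)/(0 - 5))*c)*u - 83) = 9 + (((2*(-5)/(-5))*c)*u - 83) = 9 + (((2*(-5)*(-⅕))*c)*u - 83) = 9 + ((2*c)*u - 83) = 9 + (2*c*u - 83) = 9 + (-83 + 2*c*u) = -74 + 2*c*u)
t = -1/2181 (t = 1/(-2181) = -1/2181 ≈ -0.00045851)
t/P(27, -265) = -1/(2181*(-74 + 2*27*(-265))) = -1/(2181*(-74 - 14310)) = -1/2181/(-14384) = -1/2181*(-1/14384) = 1/31371504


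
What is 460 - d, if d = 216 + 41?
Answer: 203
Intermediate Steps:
d = 257
460 - d = 460 - 1*257 = 460 - 257 = 203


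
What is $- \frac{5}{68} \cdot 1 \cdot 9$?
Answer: $- \frac{45}{68} \approx -0.66177$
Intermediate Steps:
$- \frac{5}{68} \cdot 1 \cdot 9 = \left(-5\right) \frac{1}{68} \cdot 1 \cdot 9 = \left(- \frac{5}{68}\right) 1 \cdot 9 = \left(- \frac{5}{68}\right) 9 = - \frac{45}{68}$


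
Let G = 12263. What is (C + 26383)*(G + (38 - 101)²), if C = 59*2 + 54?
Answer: 431040760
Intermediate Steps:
C = 172 (C = 118 + 54 = 172)
(C + 26383)*(G + (38 - 101)²) = (172 + 26383)*(12263 + (38 - 101)²) = 26555*(12263 + (-63)²) = 26555*(12263 + 3969) = 26555*16232 = 431040760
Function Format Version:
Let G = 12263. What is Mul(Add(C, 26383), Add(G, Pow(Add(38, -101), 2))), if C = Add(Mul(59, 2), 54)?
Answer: 431040760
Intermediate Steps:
C = 172 (C = Add(118, 54) = 172)
Mul(Add(C, 26383), Add(G, Pow(Add(38, -101), 2))) = Mul(Add(172, 26383), Add(12263, Pow(Add(38, -101), 2))) = Mul(26555, Add(12263, Pow(-63, 2))) = Mul(26555, Add(12263, 3969)) = Mul(26555, 16232) = 431040760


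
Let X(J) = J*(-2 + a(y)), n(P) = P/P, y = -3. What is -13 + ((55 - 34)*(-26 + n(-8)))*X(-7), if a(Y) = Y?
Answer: -18388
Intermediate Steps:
n(P) = 1
X(J) = -5*J (X(J) = J*(-2 - 3) = J*(-5) = -5*J)
-13 + ((55 - 34)*(-26 + n(-8)))*X(-7) = -13 + ((55 - 34)*(-26 + 1))*(-5*(-7)) = -13 + (21*(-25))*35 = -13 - 525*35 = -13 - 18375 = -18388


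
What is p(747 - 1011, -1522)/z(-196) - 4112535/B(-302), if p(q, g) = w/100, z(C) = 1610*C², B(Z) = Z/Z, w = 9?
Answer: -25435930274159991/6184976000 ≈ -4.1125e+6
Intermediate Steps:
B(Z) = 1
p(q, g) = 9/100
p(747 - 1011, -1522)/z(-196) - 4112535/B(-302) = 9/(100*((1610*(-196)²))) - 4112535/1 = 9/(100*((1610*38416))) - 4112535*1 = (9/100)/61849760 - 4112535 = (9/100)*(1/61849760) - 4112535 = 9/6184976000 - 4112535 = -25435930274159991/6184976000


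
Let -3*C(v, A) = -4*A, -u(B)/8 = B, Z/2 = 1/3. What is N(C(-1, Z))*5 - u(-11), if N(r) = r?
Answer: -752/9 ≈ -83.556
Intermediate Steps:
Z = ⅔ (Z = 2*(1/3) = 2*(1*(⅓)) = 2*(⅓) = ⅔ ≈ 0.66667)
u(B) = -8*B
C(v, A) = 4*A/3 (C(v, A) = -(-4)*A/3 = 4*A/3)
N(C(-1, Z))*5 - u(-11) = ((4/3)*(⅔))*5 - (-8)*(-11) = (8/9)*5 - 1*88 = 40/9 - 88 = -752/9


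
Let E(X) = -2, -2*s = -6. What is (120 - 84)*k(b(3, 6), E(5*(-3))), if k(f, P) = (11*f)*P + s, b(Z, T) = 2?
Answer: -1476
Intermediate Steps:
s = 3 (s = -1/2*(-6) = 3)
k(f, P) = 3 + 11*P*f (k(f, P) = (11*f)*P + 3 = 11*P*f + 3 = 3 + 11*P*f)
(120 - 84)*k(b(3, 6), E(5*(-3))) = (120 - 84)*(3 + 11*(-2)*2) = 36*(3 - 44) = 36*(-41) = -1476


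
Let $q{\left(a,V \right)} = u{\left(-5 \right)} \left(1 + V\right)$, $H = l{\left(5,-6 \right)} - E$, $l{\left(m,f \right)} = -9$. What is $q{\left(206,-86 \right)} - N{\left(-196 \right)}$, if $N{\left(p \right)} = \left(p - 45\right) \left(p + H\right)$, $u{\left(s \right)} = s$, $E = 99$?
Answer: $-72839$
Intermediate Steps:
$H = -108$ ($H = -9 - 99 = -108$)
$q{\left(a,V \right)} = -5 - 5 V$ ($q{\left(a,V \right)} = - 5 \left(1 + V\right) = -5 - 5 V$)
$N{\left(p \right)} = \left(-108 + p\right) \left(-45 + p\right)$ ($N{\left(p \right)} = \left(p - 45\right) \left(p - 108\right) = \left(-45 + p\right) \left(-108 + p\right) = \left(-108 + p\right) \left(-45 + p\right)$)
$q{\left(206,-86 \right)} - N{\left(-196 \right)} = \left(-5 - -430\right) - \left(4860 + \left(-196\right)^{2} - -29988\right) = \left(-5 + 430\right) - \left(4860 + 38416 + 29988\right) = 425 - 73264 = -72839$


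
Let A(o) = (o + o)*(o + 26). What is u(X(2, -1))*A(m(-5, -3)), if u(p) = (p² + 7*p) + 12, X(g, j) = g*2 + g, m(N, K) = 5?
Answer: 27900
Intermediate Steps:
X(g, j) = 3*g (X(g, j) = 2*g + g = 3*g)
A(o) = 2*o*(26 + o) (A(o) = (2*o)*(26 + o) = 2*o*(26 + o))
u(p) = 12 + p² + 7*p
u(X(2, -1))*A(m(-5, -3)) = (12 + (3*2)² + 7*(3*2))*(2*5*(26 + 5)) = (12 + 6² + 7*6)*(2*5*31) = (12 + 36 + 42)*310 = 90*310 = 27900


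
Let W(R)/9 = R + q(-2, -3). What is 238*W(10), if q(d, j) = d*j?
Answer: 34272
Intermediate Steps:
W(R) = 54 + 9*R (W(R) = 9*(R - 2*(-3)) = 9*(R + 6) = 9*(6 + R) = 54 + 9*R)
238*W(10) = 238*(54 + 9*10) = 238*(54 + 90) = 238*144 = 34272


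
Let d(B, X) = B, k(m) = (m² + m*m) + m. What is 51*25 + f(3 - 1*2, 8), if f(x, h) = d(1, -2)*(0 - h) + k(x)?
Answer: 1270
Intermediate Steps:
k(m) = m + 2*m² (k(m) = (m² + m²) + m = 2*m² + m = m + 2*m²)
f(x, h) = -h + x*(1 + 2*x) (f(x, h) = 1*(0 - h) + x*(1 + 2*x) = 1*(-h) + x*(1 + 2*x) = -h + x*(1 + 2*x))
51*25 + f(3 - 1*2, 8) = 51*25 + (-1*8 + (3 - 1*2)*(1 + 2*(3 - 1*2))) = 1275 + (-8 + (3 - 2)*(1 + 2*(3 - 2))) = 1275 + (-8 + 1*(1 + 2*1)) = 1275 + (-8 + 1*(1 + 2)) = 1275 + (-8 + 1*3) = 1275 + (-8 + 3) = 1275 - 5 = 1270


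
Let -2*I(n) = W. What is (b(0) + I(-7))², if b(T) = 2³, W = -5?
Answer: 441/4 ≈ 110.25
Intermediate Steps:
I(n) = 5/2 (I(n) = -½*(-5) = 5/2)
b(T) = 8
(b(0) + I(-7))² = (8 + 5/2)² = (21/2)² = 441/4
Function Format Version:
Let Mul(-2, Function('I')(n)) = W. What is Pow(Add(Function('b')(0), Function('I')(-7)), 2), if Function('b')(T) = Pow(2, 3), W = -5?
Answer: Rational(441, 4) ≈ 110.25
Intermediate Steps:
Function('I')(n) = Rational(5, 2) (Function('I')(n) = Mul(Rational(-1, 2), -5) = Rational(5, 2))
Function('b')(T) = 8
Pow(Add(Function('b')(0), Function('I')(-7)), 2) = Pow(Add(8, Rational(5, 2)), 2) = Pow(Rational(21, 2), 2) = Rational(441, 4)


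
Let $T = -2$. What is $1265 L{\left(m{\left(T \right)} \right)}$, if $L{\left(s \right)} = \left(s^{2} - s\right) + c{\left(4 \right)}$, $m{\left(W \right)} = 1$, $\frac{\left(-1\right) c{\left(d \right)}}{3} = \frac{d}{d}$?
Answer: $-3795$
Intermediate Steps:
$c{\left(d \right)} = -3$ ($c{\left(d \right)} = - 3 \frac{d}{d} = \left(-3\right) 1 = -3$)
$L{\left(s \right)} = -3 + s^{2} - s$ ($L{\left(s \right)} = \left(s^{2} - s\right) - 3 = -3 + s^{2} - s$)
$1265 L{\left(m{\left(T \right)} \right)} = 1265 \left(-3 + 1^{2} - 1\right) = 1265 \left(-3 + 1 - 1\right) = 1265 \left(-3\right) = -3795$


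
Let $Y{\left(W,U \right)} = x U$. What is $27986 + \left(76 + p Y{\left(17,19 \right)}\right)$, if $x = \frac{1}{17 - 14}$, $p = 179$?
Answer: $\frac{87587}{3} \approx 29196.0$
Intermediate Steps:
$x = \frac{1}{3} \approx 0.33333$
$Y{\left(W,U \right)} = \frac{U}{3}$
$27986 + \left(76 + p Y{\left(17,19 \right)}\right) = 27986 + \left(76 + 179 \cdot \frac{1}{3} \cdot 19\right) = 27986 + \left(76 + 179 \cdot \frac{19}{3}\right) = 27986 + \left(76 + \frac{3401}{3}\right) = 27986 + \frac{3629}{3} = \frac{87587}{3}$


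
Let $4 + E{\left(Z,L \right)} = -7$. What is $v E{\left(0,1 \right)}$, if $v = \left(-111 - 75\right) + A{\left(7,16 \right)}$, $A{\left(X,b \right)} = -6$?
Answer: $2112$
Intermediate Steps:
$E{\left(Z,L \right)} = -11$ ($E{\left(Z,L \right)} = -4 - 7 = -11$)
$v = -192$ ($v = \left(-111 - 75\right) - 6 = -186 - 6 = -192$)
$v E{\left(0,1 \right)} = \left(-192\right) \left(-11\right) = 2112$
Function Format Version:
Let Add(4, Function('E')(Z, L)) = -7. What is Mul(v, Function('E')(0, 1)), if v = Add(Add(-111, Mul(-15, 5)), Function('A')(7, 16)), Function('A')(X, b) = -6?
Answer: 2112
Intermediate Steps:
Function('E')(Z, L) = -11 (Function('E')(Z, L) = Add(-4, -7) = -11)
v = -192 (v = Add(Add(-111, Mul(-15, 5)), -6) = Add(Add(-111, -75), -6) = Add(-186, -6) = -192)
Mul(v, Function('E')(0, 1)) = Mul(-192, -11) = 2112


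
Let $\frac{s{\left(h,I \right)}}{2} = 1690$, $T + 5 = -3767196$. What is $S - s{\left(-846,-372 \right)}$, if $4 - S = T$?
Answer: $3763825$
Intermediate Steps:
$T = -3767201$ ($T = -5 - 3767196 = -3767201$)
$s{\left(h,I \right)} = 3380$ ($s{\left(h,I \right)} = 2 \cdot 1690 = 3380$)
$S = 3767205$ ($S = 4 - -3767201 = 4 + 3767201 = 3767205$)
$S - s{\left(-846,-372 \right)} = 3767205 - 3380 = 3763825$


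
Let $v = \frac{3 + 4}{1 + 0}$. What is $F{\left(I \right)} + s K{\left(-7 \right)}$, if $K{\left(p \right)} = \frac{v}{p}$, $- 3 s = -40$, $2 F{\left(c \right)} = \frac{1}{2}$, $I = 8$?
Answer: $- \frac{157}{12} \approx -13.083$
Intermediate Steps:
$v = 7$ ($v = \frac{7}{1} = 7 \cdot 1 = 7$)
$F{\left(c \right)} = \frac{1}{4}$ ($F{\left(c \right)} = \frac{1}{2 \cdot 2} = \frac{1}{2} \cdot \frac{1}{2} = \frac{1}{4}$)
$s = \frac{40}{3}$ ($s = \left(- \frac{1}{3}\right) \left(-40\right) = \frac{40}{3} \approx 13.333$)
$K{\left(p \right)} = \frac{7}{p}$
$F{\left(I \right)} + s K{\left(-7 \right)} = \frac{1}{4} + \frac{40 \frac{7}{-7}}{3} = \frac{1}{4} + \frac{40 \cdot 7 \left(- \frac{1}{7}\right)}{3} = \frac{1}{4} + \frac{40}{3} \left(-1\right) = \frac{1}{4} - \frac{40}{3} = - \frac{157}{12}$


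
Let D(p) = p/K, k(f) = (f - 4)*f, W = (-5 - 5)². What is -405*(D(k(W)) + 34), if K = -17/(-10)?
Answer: -39114090/17 ≈ -2.3008e+6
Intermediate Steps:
W = 100 (W = (-10)² = 100)
k(f) = f*(-4 + f) (k(f) = (-4 + f)*f = f*(-4 + f))
K = 17/10 (K = -17*(-⅒) = 17/10 ≈ 1.7000)
D(p) = 10*p/17 (D(p) = p/(17/10) = p*(10/17) = 10*p/17)
-405*(D(k(W)) + 34) = -405*(10*(100*(-4 + 100))/17 + 34) = -405*(10*(100*96)/17 + 34) = -405*((10/17)*9600 + 34) = -405*(96000/17 + 34) = -405*96578/17 = -39114090/17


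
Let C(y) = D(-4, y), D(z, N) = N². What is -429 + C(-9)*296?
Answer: 23547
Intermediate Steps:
C(y) = y²
-429 + C(-9)*296 = -429 + (-9)²*296 = -429 + 81*296 = -429 + 23976 = 23547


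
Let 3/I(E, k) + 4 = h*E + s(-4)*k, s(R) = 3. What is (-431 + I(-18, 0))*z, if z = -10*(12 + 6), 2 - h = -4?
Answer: 2172375/28 ≈ 77585.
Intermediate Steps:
h = 6 (h = 2 - 1*(-4) = 2 + 4 = 6)
I(E, k) = 3/(-4 + 3*k + 6*E) (I(E, k) = 3/(-4 + (6*E + 3*k)) = 3/(-4 + (3*k + 6*E)) = 3/(-4 + 3*k + 6*E))
z = -180 (z = -10*18 = -180)
(-431 + I(-18, 0))*z = (-431 + 3/(-4 + 3*0 + 6*(-18)))*(-180) = (-431 + 3/(-4 + 0 - 108))*(-180) = (-431 + 3/(-112))*(-180) = (-431 + 3*(-1/112))*(-180) = (-431 - 3/112)*(-180) = -48275/112*(-180) = 2172375/28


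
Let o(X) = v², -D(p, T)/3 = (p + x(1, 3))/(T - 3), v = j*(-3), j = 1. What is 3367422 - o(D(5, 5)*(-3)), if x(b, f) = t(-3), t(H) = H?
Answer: 3367413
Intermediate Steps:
x(b, f) = -3
v = -3 (v = 1*(-3) = -3)
D(p, T) = -3*(-3 + p)/(-3 + T) (D(p, T) = -3*(p - 3)/(T - 3) = -3*(-3 + p)/(-3 + T))
o(X) = 9 (o(X) = (-3)² = 9)
3367422 - o(D(5, 5)*(-3)) = 3367422 - 1*9 = 3367422 - 9 = 3367413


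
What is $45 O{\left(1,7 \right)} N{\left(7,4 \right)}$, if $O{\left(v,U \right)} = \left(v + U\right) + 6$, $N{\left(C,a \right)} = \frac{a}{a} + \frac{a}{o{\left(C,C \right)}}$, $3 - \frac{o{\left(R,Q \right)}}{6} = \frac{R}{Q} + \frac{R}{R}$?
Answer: $1050$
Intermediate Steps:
$o{\left(R,Q \right)} = 12 - \frac{6 R}{Q}$ ($o{\left(R,Q \right)} = 18 - 6 \left(\frac{R}{Q} + \frac{R}{R}\right) = 18 - 6 \left(\frac{R}{Q} + 1\right) = 18 - 6 \left(1 + \frac{R}{Q}\right) = 18 - \left(6 + \frac{6 R}{Q}\right) = 12 - \frac{6 R}{Q}$)
$N{\left(C,a \right)} = 1 + \frac{a}{6}$ ($N{\left(C,a \right)} = \frac{a}{a} + \frac{a}{12 - \frac{6 C}{C}} = 1 + \frac{a}{12 - 6} = 1 + \frac{a}{6}$)
$O{\left(v,U \right)} = 6 + U + v$ ($O{\left(v,U \right)} = \left(U + v\right) + 6 = 6 + U + v$)
$45 O{\left(1,7 \right)} N{\left(7,4 \right)} = 45 \left(6 + 7 + 1\right) \left(1 + \frac{1}{6} \cdot 4\right) = 45 \cdot 14 \left(1 + \frac{2}{3}\right) = 630 \cdot \frac{5}{3} = 1050$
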